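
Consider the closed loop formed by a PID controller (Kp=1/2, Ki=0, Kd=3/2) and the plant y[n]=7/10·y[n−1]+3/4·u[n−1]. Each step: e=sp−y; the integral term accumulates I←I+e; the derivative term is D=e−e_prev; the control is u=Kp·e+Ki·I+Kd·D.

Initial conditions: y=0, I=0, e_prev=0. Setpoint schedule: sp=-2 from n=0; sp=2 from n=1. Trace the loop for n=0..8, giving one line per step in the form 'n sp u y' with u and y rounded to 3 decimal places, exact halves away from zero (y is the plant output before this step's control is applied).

(exact arithmetic carried between steps; '≈' marks a value shown rounded to 6 d.p. or computed from one; I and e_prev carry over from the previous line; the table rounds u and y to 3 d.p., halves away from zero)
n=0: y=0, sp=-2, e=sp−y=-2; I=-2, D=e−e_prev=-2; u=1/2·(-2)+0·(-2)+3/2·(-2)=-4; next y=7/10·0+3/4·(-4)=-3
n=1: y=-3, sp=2, e=sp−y=5; I=3, D=e−e_prev=7; u=1/2·5+0·3+3/2·7=13; next y=7/10·(-3)+3/4·13=7.65
n=2: y=7.65, sp=2, e=sp−y=-5.65; I=-2.65, D=e−e_prev=-10.65; u=1/2·(-5.65)+0·(-2.65)+3/2·(-10.65)=-18.8; next y=7/10·7.65+3/4·(-18.8)=-8.745
n=3: y=-8.745, sp=2, e=sp−y=10.745; I=8.095, D=e−e_prev=16.395; u=1/2·10.745+0·8.095+3/2·16.395=29.965; next y=7/10·(-8.745)+3/4·29.965=16.35225
n=4: y=16.35225, sp=2, e=sp−y=-14.35225; I=-6.25725, D=e−e_prev=-25.09725; u=1/2·(-14.35225)+0·(-6.25725)+3/2·(-25.09725)=-44.822; next y=7/10·16.35225+3/4·(-44.822)=-22.169925
n=5: y=-22.169925, sp=2, e=sp−y=24.169925; I=17.912675, D=e−e_prev=38.522175; u=1/2·24.169925+0·17.912675+3/2·38.522175=69.868225; next y=7/10·(-22.169925)+3/4·69.868225≈36.882221
n=6: y≈36.882221, sp=2, e=sp−y≈-34.882221; I≈-16.969546, D=e−e_prev≈-59.052146; u=1/2·(-34.882221)+0·(-16.969546)+3/2·(-59.052146)≈-106.01933; next y=7/10·36.882221+3/4·(-106.01933)≈-53.696943
n=7: y≈-53.696943, sp=2, e=sp−y≈55.696943; I≈38.727396, D=e−e_prev≈90.579164; u=1/2·55.696943+0·38.727396+3/2·90.579164≈163.717217; next y=7/10·(-53.696943)+3/4·163.717217≈85.200053
n=8: y≈85.200053, sp=2, e=sp−y≈-83.200053; I≈-44.472657, D=e−e_prev≈-138.896996; u=1/2·(-83.200053)+0·(-44.472657)+3/2·(-138.896996)≈-249.945520; next y=7/10·85.200053+3/4·(-249.945520)≈-127.819103

0 -2 -4.000 0.000
1 2 13.000 -3.000
2 2 -18.800 7.650
3 2 29.965 -8.745
4 2 -44.822 16.352
5 2 69.868 -22.170
6 2 -106.019 36.882
7 2 163.717 -53.697
8 2 -249.946 85.200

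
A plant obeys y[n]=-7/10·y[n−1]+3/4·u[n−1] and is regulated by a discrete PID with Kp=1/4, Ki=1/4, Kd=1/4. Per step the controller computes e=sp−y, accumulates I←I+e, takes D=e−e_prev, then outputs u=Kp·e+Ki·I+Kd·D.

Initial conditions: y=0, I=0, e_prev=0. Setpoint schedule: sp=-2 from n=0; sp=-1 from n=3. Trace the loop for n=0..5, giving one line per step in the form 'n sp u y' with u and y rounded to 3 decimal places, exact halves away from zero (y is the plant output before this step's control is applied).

(exact arithmetic carried between steps; '≈' marks a value shown rounded to 6 d.p. or computed from one; I and e_prev carry over from the previous line; the table rounds u and y to 3 d.p., halves away from zero)
n=0: y=0, sp=-2, e=sp−y=-2; I=-2, D=e−e_prev=-2; u=1/4·(-2)+1/4·(-2)+1/4·(-2)=-1.5; next y=-7/10·0+3/4·(-1.5)=-1.125
n=1: y=-1.125, sp=-2, e=sp−y=-0.875; I=-2.875, D=e−e_prev=1.125; u=1/4·(-0.875)+1/4·(-2.875)+1/4·1.125=-0.65625; next y=-7/10·(-1.125)+3/4·(-0.65625)≈0.295313
n=2: y≈0.295313, sp=-2, e=sp−y≈-2.295313; I≈-5.170313, D=e−e_prev≈-1.420313; u=1/4·(-2.295313)+1/4·(-5.170313)+1/4·(-1.420313)≈-2.221484; next y=-7/10·0.295313+3/4·(-2.221484)≈-1.872832
n=3: y≈-1.872832, sp=-1, e=sp−y≈0.872832; I≈-4.297480, D=e−e_prev≈3.168145; u=1/4·0.872832+1/4·(-4.297480)+1/4·3.168145≈-0.064126; next y=-7/10·(-1.872832)+3/4·(-0.064126)≈1.262888
n=4: y≈1.262888, sp=-1, e=sp−y≈-2.262888; I≈-6.560368, D=e−e_prev≈-3.135720; u=1/4·(-2.262888)+1/4·(-6.560368)+1/4·(-3.135720)≈-2.989744; next y=-7/10·1.262888+3/4·(-2.989744)≈-3.126330
n=5: y≈-3.126330, sp=-1, e=sp−y≈2.126330; I≈-4.434039, D=e−e_prev≈4.389218; u=1/4·2.126330+1/4·(-4.434039)+1/4·4.389218≈0.520377; next y=-7/10·(-3.126330)+3/4·0.520377≈2.578714

0 -2 -1.500 0.000
1 -2 -0.656 -1.125
2 -2 -2.221 0.295
3 -1 -0.064 -1.873
4 -1 -2.990 1.263
5 -1 0.520 -3.126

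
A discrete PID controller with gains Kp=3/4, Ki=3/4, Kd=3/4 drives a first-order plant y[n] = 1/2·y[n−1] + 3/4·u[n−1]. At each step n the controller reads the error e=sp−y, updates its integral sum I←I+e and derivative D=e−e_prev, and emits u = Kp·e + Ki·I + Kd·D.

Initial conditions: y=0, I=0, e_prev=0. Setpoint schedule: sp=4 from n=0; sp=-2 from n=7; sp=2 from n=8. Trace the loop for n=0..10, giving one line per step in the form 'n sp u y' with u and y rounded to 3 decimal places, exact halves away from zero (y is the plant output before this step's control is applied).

(exact arithmetic carried between steps; '≈' marks a value shown rounded to 6 d.p. or computed from one; I and e_prev carry over from the previous line; the table rounds u and y to 3 d.p., halves away from zero)
n=0: y=0, sp=4, e=sp−y=4; I=4, D=e−e_prev=4; u=3/4·4+3/4·4+3/4·4=9; next y=1/2·0+3/4·9=6.75
n=1: y=6.75, sp=4, e=sp−y=-2.75; I=1.25, D=e−e_prev=-6.75; u=3/4·(-2.75)+3/4·1.25+3/4·(-6.75)=-6.1875; next y=1/2·6.75+3/4·(-6.1875)=-1.265625
n=2: y=-1.265625, sp=4, e=sp−y=5.265625; I=6.515625, D=e−e_prev=8.015625; u=3/4·5.265625+3/4·6.515625+3/4·8.015625≈14.847656; next y=1/2·(-1.265625)+3/4·14.847656≈10.502930
n=3: y≈10.502930, sp=4, e=sp−y≈-6.502930; I≈0.012695, D=e−e_prev≈-11.768555; u=3/4·(-6.502930)+3/4·0.012695+3/4·(-11.768555)≈-13.694092; next y=1/2·10.502930+3/4·(-13.694092)≈-5.019104
n=4: y≈-5.019104, sp=4, e=sp−y≈9.019104; I≈9.031799, D=e−e_prev≈15.522034; u=3/4·9.019104+3/4·9.031799+3/4·15.522034≈25.179703; next y=1/2·(-5.019104)+3/4·25.179703≈16.375225
n=5: y≈16.375225, sp=4, e=sp−y≈-12.375225; I≈-3.343426, D=e−e_prev≈-21.394329; u=3/4·(-12.375225)+3/4·(-3.343426)+3/4·(-21.394329)≈-27.834735; next y=1/2·16.375225+3/4·(-27.834735)≈-12.688439
n=6: y≈-12.688439, sp=4, e=sp−y≈16.688439; I≈13.345013, D=e−e_prev≈29.063664; u=3/4·16.688439+3/4·13.345013+3/4·29.063664≈44.322836; next y=1/2·(-12.688439)+3/4·44.322836≈26.897908
n=7: y≈26.897908, sp=-2, e=sp−y≈-28.897908; I≈-15.552895, D=e−e_prev≈-45.586347; u=3/4·(-28.897908)+3/4·(-15.552895)+3/4·(-45.586347)≈-67.527862; next y=1/2·26.897908+3/4·(-67.527862)≈-37.196943
n=8: y≈-37.196943, sp=2, e=sp−y≈39.196943; I≈23.644048, D=e−e_prev≈68.094851; u=3/4·39.196943+3/4·23.644048+3/4·68.094851≈98.201881; next y=1/2·(-37.196943)+3/4·98.201881≈55.052939
n=9: y≈55.052939, sp=2, e=sp−y≈-53.052939; I≈-29.408892, D=e−e_prev≈-92.249882; u=3/4·(-53.052939)+3/4·(-29.408892)+3/4·(-92.249882)≈-131.033785; next y=1/2·55.052939+3/4·(-131.033785)≈-70.748869
n=10: y≈-70.748869, sp=2, e=sp−y≈72.748869; I≈43.339977, D=e−e_prev≈125.801808; u=3/4·72.748869+3/4·43.339977+3/4·125.801808≈181.417991; next y=1/2·(-70.748869)+3/4·181.417991≈100.689059

0 4 9.000 0.000
1 4 -6.188 6.750
2 4 14.848 -1.266
3 4 -13.694 10.503
4 4 25.180 -5.019
5 4 -27.835 16.375
6 4 44.323 -12.688
7 -2 -67.528 26.898
8 2 98.202 -37.197
9 2 -131.034 55.053
10 2 181.418 -70.749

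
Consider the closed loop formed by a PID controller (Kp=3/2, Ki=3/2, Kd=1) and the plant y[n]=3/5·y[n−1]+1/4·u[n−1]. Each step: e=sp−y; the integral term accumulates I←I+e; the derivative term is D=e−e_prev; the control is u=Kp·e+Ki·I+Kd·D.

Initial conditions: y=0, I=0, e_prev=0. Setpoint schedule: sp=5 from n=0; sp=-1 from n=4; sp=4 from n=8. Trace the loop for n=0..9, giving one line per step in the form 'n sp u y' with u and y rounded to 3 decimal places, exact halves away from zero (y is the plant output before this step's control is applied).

0 5 20.000 0.000
1 5 2.500 5.000
2 5 13.000 3.625
3 5 6.488 5.425
4 -1 -14.158 4.877
5 -1 4.440 -0.613
6 -1 -7.051 0.742
7 -1 -0.071 -1.318
8 4 16.309 -0.808
9 4 1.429 3.592

(exact arithmetic carried between steps; '≈' marks a value shown rounded to 6 d.p. or computed from one; I and e_prev carry over from the previous line; the table rounds u and y to 3 d.p., halves away from zero)
n=0: y=0, sp=5, e=sp−y=5; I=5, D=e−e_prev=5; u=3/2·5+3/2·5+1·5=20; next y=3/5·0+1/4·20=5
n=1: y=5, sp=5, e=sp−y=0; I=5, D=e−e_prev=-5; u=3/2·0+3/2·5+1·(-5)=2.5; next y=3/5·5+1/4·2.5=3.625
n=2: y=3.625, sp=5, e=sp−y=1.375; I=6.375, D=e−e_prev=1.375; u=3/2·1.375+3/2·6.375+1·1.375=13; next y=3/5·3.625+1/4·13=5.425
n=3: y=5.425, sp=5, e=sp−y=-0.425; I=5.95, D=e−e_prev=-1.8; u=3/2·(-0.425)+3/2·5.95+1·(-1.8)=6.4875; next y=3/5·5.425+1/4·6.4875=4.876875
n=4: y=4.876875, sp=-1, e=sp−y=-5.876875; I=0.073125, D=e−e_prev=-5.451875; u=3/2·(-5.876875)+3/2·0.073125+1·(-5.451875)=-14.1575; next y=3/5·4.876875+1/4·(-14.1575)=-0.61325
n=5: y=-0.61325, sp=-1, e=sp−y=-0.38675; I=-0.313625, D=e−e_prev=5.490125; u=3/2·(-0.38675)+3/2·(-0.313625)+1·5.490125≈4.439563; next y=3/5·(-0.61325)+1/4·4.439563≈0.741941
n=6: y≈0.741941, sp=-1, e=sp−y≈-1.741941; I≈-2.055566, D=e−e_prev≈-1.355191; u=3/2·(-1.741941)+3/2·(-2.055566)+1·(-1.355191)≈-7.05145; next y=3/5·0.741941+1/4·(-7.05145)≈-1.317698
n=7: y≈-1.317698, sp=-1, e=sp−y≈0.317698; I≈-1.737868, D=e−e_prev≈2.059639; u=3/2·0.317698+3/2·(-1.737868)+1·2.059639≈-0.070615; next y=3/5·(-1.317698)+1/4·(-0.070615)≈-0.808273
n=8: y≈-0.808273, sp=4, e=sp−y≈4.808273; I≈3.070405, D=e−e_prev≈4.490575; u=3/2·4.808273+3/2·3.070405+1·4.490575≈16.308591; next y=3/5·(-0.808273)+1/4·16.308591≈3.592184
n=9: y≈3.592184, sp=4, e=sp−y≈0.407816; I≈3.478221, D=e−e_prev≈-4.400457; u=3/2·0.407816+3/2·3.478221+1·(-4.400457)≈1.428598; next y=3/5·3.592184+1/4·1.428598≈2.512460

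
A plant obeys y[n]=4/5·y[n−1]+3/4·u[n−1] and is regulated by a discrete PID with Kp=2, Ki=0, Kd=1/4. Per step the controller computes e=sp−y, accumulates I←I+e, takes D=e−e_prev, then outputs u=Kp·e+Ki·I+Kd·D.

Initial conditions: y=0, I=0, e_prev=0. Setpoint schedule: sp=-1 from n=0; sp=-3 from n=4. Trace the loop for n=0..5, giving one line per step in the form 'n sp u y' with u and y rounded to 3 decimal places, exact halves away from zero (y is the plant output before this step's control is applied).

0 -1 -2.250 0.000
1 -1 1.797 -1.688
2 -1 -2.417 -0.002
3 -1 2.082 -1.814
4 -3 -7.201 0.110
5 -3 5.981 -5.313

(exact arithmetic carried between steps; '≈' marks a value shown rounded to 6 d.p. or computed from one; I and e_prev carry over from the previous line; the table rounds u and y to 3 d.p., halves away from zero)
n=0: y=0, sp=-1, e=sp−y=-1; I=-1, D=e−e_prev=-1; u=2·(-1)+0·(-1)+1/4·(-1)=-2.25; next y=4/5·0+3/4·(-2.25)=-1.6875
n=1: y=-1.6875, sp=-1, e=sp−y=0.6875; I=-0.3125, D=e−e_prev=1.6875; u=2·0.6875+0·(-0.3125)+1/4·1.6875=1.796875; next y=4/5·(-1.6875)+3/4·1.796875≈-0.002344
n=2: y≈-0.002344, sp=-1, e=sp−y≈-0.997656; I≈-1.310156, D=e−e_prev≈-1.685156; u=2·(-0.997656)+0·(-1.310156)+1/4·(-1.685156)≈-2.416602; next y=4/5·(-0.002344)+3/4·(-2.416602)≈-1.814326
n=3: y≈-1.814326, sp=-1, e=sp−y≈0.814326; I≈-0.495830, D=e−e_prev≈1.811982; u=2·0.814326+0·(-0.495830)+1/4·1.811982≈2.081648; next y=4/5·(-1.814326)+3/4·2.081648≈0.109775
n=4: y≈0.109775, sp=-3, e=sp−y≈-3.109775; I≈-3.605605, D=e−e_prev≈-3.924101; u=2·(-3.109775)+0·(-3.605605)+1/4·(-3.924101)≈-7.200575; next y=4/5·0.109775+3/4·(-7.200575)≈-5.312611
n=5: y≈-5.312611, sp=-3, e=sp−y≈2.312611; I≈-1.292994, D=e−e_prev≈5.422387; u=2·2.312611+0·(-1.292994)+1/4·5.422387≈5.980820; next y=4/5·(-5.312611)+3/4·5.980820≈0.235526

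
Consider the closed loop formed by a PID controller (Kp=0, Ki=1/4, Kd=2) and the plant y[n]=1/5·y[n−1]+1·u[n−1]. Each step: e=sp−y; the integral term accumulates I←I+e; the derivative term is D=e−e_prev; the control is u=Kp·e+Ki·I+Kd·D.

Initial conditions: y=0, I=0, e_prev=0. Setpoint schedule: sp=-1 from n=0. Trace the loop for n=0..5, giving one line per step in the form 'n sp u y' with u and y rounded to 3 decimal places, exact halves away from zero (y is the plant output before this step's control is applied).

0 -1 -2.250 0.000
1 -1 4.563 -2.250
2 -1 -13.941 4.113
3 -1 36.275 -13.118
4 -1 -100.388 33.652
5 -1 270.935 -93.658

(exact arithmetic carried between steps; '≈' marks a value shown rounded to 6 d.p. or computed from one; I and e_prev carry over from the previous line; the table rounds u and y to 3 d.p., halves away from zero)
n=0: y=0, sp=-1, e=sp−y=-1; I=-1, D=e−e_prev=-1; u=0·(-1)+1/4·(-1)+2·(-1)=-2.25; next y=1/5·0+1·(-2.25)=-2.25
n=1: y=-2.25, sp=-1, e=sp−y=1.25; I=0.25, D=e−e_prev=2.25; u=0·1.25+1/4·0.25+2·2.25=4.5625; next y=1/5·(-2.25)+1·4.5625=4.1125
n=2: y=4.1125, sp=-1, e=sp−y=-5.1125; I=-4.8625, D=e−e_prev=-6.3625; u=0·(-5.1125)+1/4·(-4.8625)+2·(-6.3625)=-13.940625; next y=1/5·4.1125+1·(-13.940625)=-13.118125
n=3: y=-13.118125, sp=-1, e=sp−y=12.118125; I=7.255625, D=e−e_prev=17.230625; u=0·12.118125+1/4·7.255625+2·17.230625≈36.275156; next y=1/5·(-13.118125)+1·36.275156≈33.651531
n=4: y≈33.651531, sp=-1, e=sp−y≈-34.651531; I≈-27.395906, D=e−e_prev≈-46.769656; u=0·(-34.651531)+1/4·(-27.395906)+2·(-46.769656)≈-100.388289; next y=1/5·33.651531+1·(-100.388289)≈-93.657983
n=5: y≈-93.657983, sp=-1, e=sp−y≈92.657983; I≈65.262077, D=e−e_prev≈127.309514; u=0·92.657983+1/4·65.262077+2·127.309514≈270.934547; next y=1/5·(-93.657983)+1·270.934547≈252.202951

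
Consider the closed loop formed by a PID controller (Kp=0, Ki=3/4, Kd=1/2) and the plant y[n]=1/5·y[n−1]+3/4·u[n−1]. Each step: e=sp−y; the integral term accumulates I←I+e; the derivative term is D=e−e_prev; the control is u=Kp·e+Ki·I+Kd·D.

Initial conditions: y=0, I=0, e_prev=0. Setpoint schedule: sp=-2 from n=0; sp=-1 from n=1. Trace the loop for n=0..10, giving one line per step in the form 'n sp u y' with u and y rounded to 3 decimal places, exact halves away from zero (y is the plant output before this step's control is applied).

0 -2 -2.500 0.000
1 -1 0.594 -1.875
2 -1 -2.619 0.070
3 -1 0.077 -1.950
4 -1 -2.243 -0.333
5 -1 -0.165 -1.749
6 -1 -1.906 -0.473
7 -1 -0.350 -1.524
8 -1 -1.678 -0.567
9 -1 -0.518 -1.372
10 -1 -1.528 -0.663

(exact arithmetic carried between steps; '≈' marks a value shown rounded to 6 d.p. or computed from one; I and e_prev carry over from the previous line; the table rounds u and y to 3 d.p., halves away from zero)
n=0: y=0, sp=-2, e=sp−y=-2; I=-2, D=e−e_prev=-2; u=0·(-2)+3/4·(-2)+1/2·(-2)=-2.5; next y=1/5·0+3/4·(-2.5)=-1.875
n=1: y=-1.875, sp=-1, e=sp−y=0.875; I=-1.125, D=e−e_prev=2.875; u=0·0.875+3/4·(-1.125)+1/2·2.875=0.59375; next y=1/5·(-1.875)+3/4·0.59375≈0.070313
n=2: y≈0.070313, sp=-1, e=sp−y≈-1.070313; I≈-2.195313, D=e−e_prev≈-1.945313; u=0·(-1.070313)+3/4·(-2.195313)+1/2·(-1.945313)≈-2.619141; next y=1/5·0.070313+3/4·(-2.619141)≈-1.950293
n=3: y≈-1.950293, sp=-1, e=sp−y≈0.950293; I≈-1.245020, D=e−e_prev≈2.020605; u=0·0.950293+3/4·(-1.245020)+1/2·2.020605≈0.076538; next y=1/5·(-1.950293)+3/4·0.076538≈-0.332655
n=4: y≈-0.332655, sp=-1, e=sp−y≈-0.667345; I≈-1.912365, D=e−e_prev≈-1.617638; u=0·(-0.667345)+3/4·(-1.912365)+1/2·(-1.617638)≈-2.243092; next y=1/5·(-0.332655)+3/4·(-2.243092)≈-1.748850
n=5: y≈-1.748850, sp=-1, e=sp−y≈0.748850; I≈-1.163514, D=e−e_prev≈1.416195; u=0·0.748850+3/4·(-1.163514)+1/2·1.416195≈-0.164538; next y=1/5·(-1.748850)+3/4·(-0.164538)≈-0.473174
n=6: y≈-0.473174, sp=-1, e=sp−y≈-0.526826; I≈-1.690341, D=e−e_prev≈-1.275677; u=0·(-0.526826)+3/4·(-1.690341)+1/2·(-1.275677)≈-1.905594; next y=1/5·(-0.473174)+3/4·(-1.905594)≈-1.523830
n=7: y≈-1.523830, sp=-1, e=sp−y≈0.523830; I≈-1.166511, D=e−e_prev≈1.050656; u=0·0.523830+3/4·(-1.166511)+1/2·1.050656≈-0.349555; next y=1/5·(-1.523830)+3/4·(-0.349555)≈-0.566932
n=8: y≈-0.566932, sp=-1, e=sp−y≈-0.433068; I≈-1.599579, D=e−e_prev≈-0.956898; u=0·(-0.433068)+3/4·(-1.599579)+1/2·(-0.956898)≈-1.678133; next y=1/5·(-0.566932)+3/4·(-1.678133)≈-1.371986
n=9: y≈-1.371986, sp=-1, e=sp−y≈0.371986; I≈-1.227592, D=e−e_prev≈0.805054; u=0·0.371986+3/4·(-1.227592)+1/2·0.805054≈-0.518167; next y=1/5·(-1.371986)+3/4·(-0.518167)≈-0.663023
n=10: y≈-0.663023, sp=-1, e=sp−y≈-0.336977; I≈-1.564570, D=e−e_prev≈-0.708963; u=0·(-0.336977)+3/4·(-1.564570)+1/2·(-0.708963)≈-1.527909; next y=1/5·(-0.663023)+3/4·(-1.527909)≈-1.278536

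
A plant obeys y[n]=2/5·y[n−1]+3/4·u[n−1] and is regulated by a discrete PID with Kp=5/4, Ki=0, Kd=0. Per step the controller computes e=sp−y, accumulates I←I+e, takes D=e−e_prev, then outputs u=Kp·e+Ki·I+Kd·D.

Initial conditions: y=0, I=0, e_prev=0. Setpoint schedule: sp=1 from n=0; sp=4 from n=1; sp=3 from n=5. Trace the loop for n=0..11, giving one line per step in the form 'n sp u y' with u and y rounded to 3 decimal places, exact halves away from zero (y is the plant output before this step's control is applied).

(exact arithmetic carried between steps; '≈' marks a value shown rounded to 6 d.p. or computed from one; I and e_prev carry over from the previous line; the table rounds u and y to 3 d.p., halves away from zero)
n=0: y=0, sp=1, e=sp−y=1; I=1, D=e−e_prev=1; u=5/4·1+0·1+0·1=1.25; next y=2/5·0+3/4·1.25=0.9375
n=1: y=0.9375, sp=4, e=sp−y=3.0625; I=4.0625, D=e−e_prev=2.0625; u=5/4·3.0625+0·4.0625+0·2.0625=3.828125; next y=2/5·0.9375+3/4·3.828125≈3.246094
n=2: y≈3.246094, sp=4, e=sp−y≈0.753906; I≈4.816406, D=e−e_prev≈-2.308594; u=5/4·0.753906+0·4.816406+0·(-2.308594)≈0.942383; next y=2/5·3.246094+3/4·0.942383≈2.005225
n=3: y≈2.005225, sp=4, e=sp−y≈1.994775; I≈6.811182, D=e−e_prev≈1.240869; u=5/4·1.994775+0·6.811182+0·1.240869≈2.493469; next y=2/5·2.005225+3/4·2.493469≈2.672192
n=4: y≈2.672192, sp=4, e=sp−y≈1.327808; I≈8.138990, D=e−e_prev≈-0.666967; u=5/4·1.327808+0·8.138990+0·(-0.666967)≈1.659760; next y=2/5·2.672192+3/4·1.659760≈2.313697
n=5: y≈2.313697, sp=3, e=sp−y≈0.686303; I≈8.825293, D=e−e_prev≈-0.641505; u=5/4·0.686303+0·8.825293+0·(-0.641505)≈0.857879; next y=2/5·2.313697+3/4·0.857879≈1.568888
n=6: y≈1.568888, sp=3, e=sp−y≈1.431112; I≈10.256405, D=e−e_prev≈0.744809; u=5/4·1.431112+0·10.256405+0·0.744809≈1.788890; next y=2/5·1.568888+3/4·1.788890≈1.969223
n=7: y≈1.969223, sp=3, e=sp−y≈1.030777; I≈11.287182, D=e−e_prev≈-0.400335; u=5/4·1.030777+0·11.287182+0·(-0.400335)≈1.288472; next y=2/5·1.969223+3/4·1.288472≈1.754043
n=8: y≈1.754043, sp=3, e=sp−y≈1.245957; I≈12.533140, D=e−e_prev≈0.215180; u=5/4·1.245957+0·12.533140+0·0.215180≈1.557447; next y=2/5·1.754043+3/4·1.557447≈1.869702
n=9: y≈1.869702, sp=3, e=sp−y≈1.130298; I≈13.663438, D=e−e_prev≈-0.115659; u=5/4·1.130298+0·13.663438+0·(-0.115659)≈1.412872; next y=2/5·1.869702+3/4·1.412872≈1.807535
n=10: y≈1.807535, sp=3, e=sp−y≈1.192465; I≈14.855902, D=e−e_prev≈0.062167; u=5/4·1.192465+0·14.855902+0·0.062167≈1.490581; next y=2/5·1.807535+3/4·1.490581≈1.840950
n=11: y≈1.840950, sp=3, e=sp−y≈1.159050; I≈16.014952, D=e−e_prev≈-0.033415; u=5/4·1.159050+0·16.014952+0·(-0.033415)≈1.448813; next y=2/5·1.840950+3/4·1.448813≈1.822989

0 1 1.250 0.000
1 4 3.828 0.938
2 4 0.942 3.246
3 4 2.493 2.005
4 4 1.660 2.672
5 3 0.858 2.314
6 3 1.789 1.569
7 3 1.288 1.969
8 3 1.557 1.754
9 3 1.413 1.870
10 3 1.491 1.808
11 3 1.449 1.841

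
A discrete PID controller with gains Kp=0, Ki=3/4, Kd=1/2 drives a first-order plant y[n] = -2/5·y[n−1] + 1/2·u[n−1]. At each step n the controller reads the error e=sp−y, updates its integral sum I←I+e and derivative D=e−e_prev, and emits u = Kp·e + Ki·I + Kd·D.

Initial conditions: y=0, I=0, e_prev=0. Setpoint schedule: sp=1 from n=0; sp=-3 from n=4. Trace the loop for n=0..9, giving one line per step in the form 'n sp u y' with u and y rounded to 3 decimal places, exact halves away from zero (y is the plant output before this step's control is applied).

(exact arithmetic carried between steps; '≈' marks a value shown rounded to 6 d.p. or computed from one; I and e_prev carry over from the previous line; the table rounds u and y to 3 d.p., halves away from zero)
n=0: y=0, sp=1, e=sp−y=1; I=1, D=e−e_prev=1; u=0·1+3/4·1+1/2·1=1.25; next y=-2/5·0+1/2·1.25=0.625
n=1: y=0.625, sp=1, e=sp−y=0.375; I=1.375, D=e−e_prev=-0.625; u=0·0.375+3/4·1.375+1/2·(-0.625)=0.71875; next y=-2/5·0.625+1/2·0.71875=0.109375
n=2: y=0.109375, sp=1, e=sp−y=0.890625; I=2.265625, D=e−e_prev=0.515625; u=0·0.890625+3/4·2.265625+1/2·0.515625≈1.957031; next y=-2/5·0.109375+1/2·1.957031≈0.934766
n=3: y≈0.934766, sp=1, e=sp−y≈0.065234; I≈2.330859, D=e−e_prev≈-0.825391; u=0·0.065234+3/4·2.330859+1/2·(-0.825391)≈1.335449; next y=-2/5·0.934766+1/2·1.335449≈0.293818
n=4: y≈0.293818, sp=-3, e=sp−y≈-3.293818; I≈-0.962959, D=e−e_prev≈-3.359053; u=0·(-3.293818)+3/4·(-0.962959)+1/2·(-3.359053)≈-2.401746; next y=-2/5·0.293818+1/2·(-2.401746)≈-1.318400
n=5: y≈-1.318400, sp=-3, e=sp−y≈-1.681600; I≈-2.644559, D=e−e_prev≈1.612219; u=0·(-1.681600)+3/4·(-2.644559)+1/2·1.612219≈-1.177310; next y=-2/5·(-1.318400)+1/2·(-1.177310)≈-0.061295
n=6: y≈-0.061295, sp=-3, e=sp−y≈-2.938705; I≈-5.583264, D=e−e_prev≈-1.257105; u=0·(-2.938705)+3/4·(-5.583264)+1/2·(-1.257105)≈-4.816001; next y=-2/5·(-0.061295)+1/2·(-4.816001)≈-2.383482
n=7: y≈-2.383482, sp=-3, e=sp−y≈-0.616518; I≈-6.199782, D=e−e_prev≈2.322187; u=0·(-0.616518)+3/4·(-6.199782)+1/2·2.322187≈-3.488742; next y=-2/5·(-2.383482)+1/2·(-3.488742)≈-0.790978
n=8: y≈-0.790978, sp=-3, e=sp−y≈-2.209022; I≈-8.408803, D=e−e_prev≈-1.592504; u=0·(-2.209022)+3/4·(-8.408803)+1/2·(-1.592504)≈-7.102855; next y=-2/5·(-0.790978)+1/2·(-7.102855)≈-3.235036
n=9: y≈-3.235036, sp=-3, e=sp−y≈0.235036; I≈-8.173767, D=e−e_prev≈2.444058; u=0·0.235036+3/4·(-8.173767)+1/2·2.444058≈-4.908297; next y=-2/5·(-3.235036)+1/2·(-4.908297)≈-1.160134

0 1 1.250 0.000
1 1 0.719 0.625
2 1 1.957 0.109
3 1 1.335 0.935
4 -3 -2.402 0.294
5 -3 -1.177 -1.318
6 -3 -4.816 -0.061
7 -3 -3.489 -2.383
8 -3 -7.103 -0.791
9 -3 -4.908 -3.235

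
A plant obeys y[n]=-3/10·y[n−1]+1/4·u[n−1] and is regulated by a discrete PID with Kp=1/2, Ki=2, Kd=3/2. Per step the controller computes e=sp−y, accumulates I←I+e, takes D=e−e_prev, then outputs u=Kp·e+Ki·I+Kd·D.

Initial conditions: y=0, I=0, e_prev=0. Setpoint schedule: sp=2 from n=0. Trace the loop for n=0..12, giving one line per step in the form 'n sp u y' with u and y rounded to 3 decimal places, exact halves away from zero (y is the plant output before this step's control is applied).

0 2 8.000 0.000
1 2 1.000 2.000
2 2 13.400 -0.350
3 2 -0.645 3.455
4 2 20.764 -1.198
5 2 -6.812 5.550
6 2 31.883 -3.368
7 2 -20.155 8.981
8 2 51.263 -7.733
9 2 -45.817 15.136
10 2 86.737 -15.995
11 2 -93.880 26.483
12 2 152.462 -31.415

(exact arithmetic carried between steps; '≈' marks a value shown rounded to 6 d.p. or computed from one; I and e_prev carry over from the previous line; the table rounds u and y to 3 d.p., halves away from zero)
n=0: y=0, sp=2, e=sp−y=2; I=2, D=e−e_prev=2; u=1/2·2+2·2+3/2·2=8; next y=-3/10·0+1/4·8=2
n=1: y=2, sp=2, e=sp−y=0; I=2, D=e−e_prev=-2; u=1/2·0+2·2+3/2·(-2)=1; next y=-3/10·2+1/4·1=-0.35
n=2: y=-0.35, sp=2, e=sp−y=2.35; I=4.35, D=e−e_prev=2.35; u=1/2·2.35+2·4.35+3/2·2.35=13.4; next y=-3/10·(-0.35)+1/4·13.4=3.455
n=3: y=3.455, sp=2, e=sp−y=-1.455; I=2.895, D=e−e_prev=-3.805; u=1/2·(-1.455)+2·2.895+3/2·(-3.805)=-0.645; next y=-3/10·3.455+1/4·(-0.645)=-1.19775
n=4: y=-1.19775, sp=2, e=sp−y=3.19775; I=6.09275, D=e−e_prev=4.65275; u=1/2·3.19775+2·6.09275+3/2·4.65275=20.7635; next y=-3/10·(-1.19775)+1/4·20.7635=5.5502
n=5: y=5.5502, sp=2, e=sp−y=-3.5502; I=2.54255, D=e−e_prev=-6.74795; u=1/2·(-3.5502)+2·2.54255+3/2·(-6.74795)=-6.811925; next y=-3/10·5.5502+1/4·(-6.811925)≈-3.368041
n=6: y≈-3.368041, sp=2, e=sp−y≈5.368041; I≈7.910591, D=e−e_prev≈8.918241; u=1/2·5.368041+2·7.910591+3/2·8.918241≈31.882565; next y=-3/10·(-3.368041)+1/4·31.882565≈8.981054
n=7: y≈8.981054, sp=2, e=sp−y≈-6.981054; I≈0.929538, D=e−e_prev≈-12.349095; u=1/2·(-6.981054)+2·0.929538+3/2·(-12.349095)≈-20.155094; next y=-3/10·8.981054+1/4·(-20.155094)≈-7.733090
n=8: y≈-7.733090, sp=2, e=sp−y≈9.733090; I≈10.662627, D=e−e_prev≈16.714143; u=1/2·9.733090+2·10.662627+3/2·16.714143≈51.263014; next y=-3/10·(-7.733090)+1/4·51.263014≈15.135680
n=9: y≈15.135680, sp=2, e=sp−y≈-13.135680; I≈-2.473053, D=e−e_prev≈-22.868770; u=1/2·(-13.135680)+2·(-2.473053)+3/2·(-22.868770)≈-45.817101; next y=-3/10·15.135680+1/4·(-45.817101)≈-15.994979
n=10: y≈-15.994979, sp=2, e=sp−y≈17.994979; I≈15.521926, D=e−e_prev≈31.130660; u=1/2·17.994979+2·15.521926+3/2·31.130660≈86.737332; next y=-3/10·(-15.994979)+1/4·86.737332≈26.482827
n=11: y≈26.482827, sp=2, e=sp−y≈-24.482827; I≈-8.960901, D=e−e_prev≈-42.477806; u=1/2·(-24.482827)+2·(-8.960901)+3/2·(-42.477806)≈-93.879924; next y=-3/10·26.482827+1/4·(-93.879924)≈-31.414829
n=12: y≈-31.414829, sp=2, e=sp−y≈33.414829; I≈24.453928, D=e−e_prev≈57.897656; u=1/2·33.414829+2·24.453928+3/2·57.897656≈152.461755; next y=-3/10·(-31.414829)+1/4·152.461755≈47.539888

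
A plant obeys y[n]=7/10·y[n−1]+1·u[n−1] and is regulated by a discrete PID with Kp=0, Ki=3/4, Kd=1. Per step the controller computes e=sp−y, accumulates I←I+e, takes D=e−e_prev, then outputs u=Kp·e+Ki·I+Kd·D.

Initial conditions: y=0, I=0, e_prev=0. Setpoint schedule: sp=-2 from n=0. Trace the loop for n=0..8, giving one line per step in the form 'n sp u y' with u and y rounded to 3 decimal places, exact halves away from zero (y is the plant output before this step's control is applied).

(exact arithmetic carried between steps; '≈' marks a value shown rounded to 6 d.p. or computed from one; I and e_prev carry over from the previous line; the table rounds u and y to 3 d.p., halves away from zero)
n=0: y=0, sp=-2, e=sp−y=-2; I=-2, D=e−e_prev=-2; u=0·(-2)+3/4·(-2)+1·(-2)=-3.5; next y=7/10·0+1·(-3.5)=-3.5
n=1: y=-3.5, sp=-2, e=sp−y=1.5; I=-0.5, D=e−e_prev=3.5; u=0·1.5+3/4·(-0.5)+1·3.5=3.125; next y=7/10·(-3.5)+1·3.125=0.675
n=2: y=0.675, sp=-2, e=sp−y=-2.675; I=-3.175, D=e−e_prev=-4.175; u=0·(-2.675)+3/4·(-3.175)+1·(-4.175)=-6.55625; next y=7/10·0.675+1·(-6.55625)=-6.08375
n=3: y=-6.08375, sp=-2, e=sp−y=4.08375; I=0.90875, D=e−e_prev=6.75875; u=0·4.08375+3/4·0.90875+1·6.75875≈7.440313; next y=7/10·(-6.08375)+1·7.440313≈3.181688
n=4: y≈3.181688, sp=-2, e=sp−y≈-5.181688; I≈-4.272938, D=e−e_prev≈-9.265438; u=0·(-5.181688)+3/4·(-4.272938)+1·(-9.265438)≈-12.470141; next y=7/10·3.181688+1·(-12.470141)≈-10.242959
n=5: y≈-10.242959, sp=-2, e=sp−y≈8.242959; I≈3.970022, D=e−e_prev≈13.424647; u=0·8.242959+3/4·3.970022+1·13.424647≈16.402163; next y=7/10·(-10.242959)+1·16.402163≈9.232092
n=6: y≈9.232092, sp=-2, e=sp−y≈-11.232092; I≈-7.262070, D=e−e_prev≈-19.475051; u=0·(-11.232092)+3/4·(-7.262070)+1·(-19.475051)≈-24.921603; next y=7/10·9.232092+1·(-24.921603)≈-18.459139
n=7: y≈-18.459139, sp=-2, e=sp−y≈16.459139; I≈9.197069, D=e−e_prev≈27.691231; u=0·16.459139+3/4·9.197069+1·27.691231≈34.589033; next y=7/10·(-18.459139)+1·34.589033≈21.667636
n=8: y≈21.667636, sp=-2, e=sp−y≈-23.667636; I≈-14.470566, D=e−e_prev≈-40.126775; u=0·(-23.667636)+3/4·(-14.470566)+1·(-40.126775)≈-50.979699; next y=7/10·21.667636+1·(-50.979699)≈-35.812355

0 -2 -3.500 0.000
1 -2 3.125 -3.500
2 -2 -6.556 0.675
3 -2 7.440 -6.084
4 -2 -12.470 3.182
5 -2 16.402 -10.243
6 -2 -24.922 9.232
7 -2 34.589 -18.459
8 -2 -50.980 21.668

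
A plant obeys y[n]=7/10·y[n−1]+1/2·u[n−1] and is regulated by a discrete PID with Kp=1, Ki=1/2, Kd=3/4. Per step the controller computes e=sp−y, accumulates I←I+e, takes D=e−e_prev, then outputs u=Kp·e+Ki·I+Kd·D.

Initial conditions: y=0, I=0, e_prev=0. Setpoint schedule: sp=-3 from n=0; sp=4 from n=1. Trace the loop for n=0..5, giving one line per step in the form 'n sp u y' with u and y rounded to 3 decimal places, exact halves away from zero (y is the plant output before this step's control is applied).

(exact arithmetic carried between steps; '≈' marks a value shown rounded to 6 d.p. or computed from one; I and e_prev carry over from the previous line; the table rounds u and y to 3 d.p., halves away from zero)
n=0: y=0, sp=-3, e=sp−y=-3; I=-3, D=e−e_prev=-3; u=1·(-3)+1/2·(-3)+3/4·(-3)=-6.75; next y=7/10·0+1/2·(-6.75)=-3.375
n=1: y=-3.375, sp=4, e=sp−y=7.375; I=4.375, D=e−e_prev=10.375; u=1·7.375+1/2·4.375+3/4·10.375=17.34375; next y=7/10·(-3.375)+1/2·17.34375=6.309375
n=2: y=6.309375, sp=4, e=sp−y=-2.309375; I=2.065625, D=e−e_prev=-9.684375; u=1·(-2.309375)+1/2·2.065625+3/4·(-9.684375)≈-8.539844; next y=7/10·6.309375+1/2·(-8.539844)≈0.146641
n=3: y≈0.146641, sp=4, e=sp−y≈3.853359; I≈5.918984, D=e−e_prev≈6.162734; u=1·3.853359+1/2·5.918984+3/4·6.162734≈11.434902; next y=7/10·0.146641+1/2·11.434902≈5.820100
n=4: y≈5.820100, sp=4, e=sp−y≈-1.820100; I≈4.098885, D=e−e_prev≈-5.673459; u=1·(-1.820100)+1/2·4.098885+3/4·(-5.673459)≈-4.025751; next y=7/10·5.820100+1/2·(-4.025751)≈2.061194
n=5: y≈2.061194, sp=4, e=sp−y≈1.938806; I≈6.037691, D=e−e_prev≈3.758906; u=1·1.938806+1/2·6.037691+3/4·3.758906≈7.776831; next y=7/10·2.061194+1/2·7.776831≈5.331251

0 -3 -6.750 0.000
1 4 17.344 -3.375
2 4 -8.540 6.309
3 4 11.435 0.147
4 4 -4.026 5.820
5 4 7.777 2.061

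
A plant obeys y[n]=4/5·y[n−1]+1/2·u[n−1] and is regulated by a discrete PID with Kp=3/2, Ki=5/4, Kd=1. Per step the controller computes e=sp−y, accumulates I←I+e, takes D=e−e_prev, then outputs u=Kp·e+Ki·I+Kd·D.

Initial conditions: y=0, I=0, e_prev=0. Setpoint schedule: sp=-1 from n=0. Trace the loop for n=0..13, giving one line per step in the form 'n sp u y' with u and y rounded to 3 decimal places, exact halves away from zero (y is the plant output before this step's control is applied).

(exact arithmetic carried between steps; '≈' marks a value shown rounded to 6 d.p. or computed from one; I and e_prev carry over from the previous line; the table rounds u and y to 3 d.p., halves away from zero)
n=0: y=0, sp=-1, e=sp−y=-1; I=-1, D=e−e_prev=-1; u=3/2·(-1)+5/4·(-1)+1·(-1)=-3.75; next y=4/5·0+1/2·(-3.75)=-1.875
n=1: y=-1.875, sp=-1, e=sp−y=0.875; I=-0.125, D=e−e_prev=1.875; u=3/2·0.875+5/4·(-0.125)+1·1.875=3.03125; next y=4/5·(-1.875)+1/2·3.03125=0.015625
n=2: y=0.015625, sp=-1, e=sp−y=-1.015625; I=-1.140625, D=e−e_prev=-1.890625; u=3/2·(-1.015625)+5/4·(-1.140625)+1·(-1.890625)≈-4.839844; next y=4/5·0.015625+1/2·(-4.839844)≈-2.407422
n=3: y≈-2.407422, sp=-1, e=sp−y≈1.407422; I≈0.266797, D=e−e_prev≈2.423047; u=3/2·1.407422+5/4·0.266797+1·2.423047≈4.867676; next y=4/5·(-2.407422)+1/2·4.867676≈0.507900
n=4: y≈0.507900, sp=-1, e=sp−y≈-1.507900; I≈-1.241104, D=e−e_prev≈-2.915322; u=3/2·(-1.507900)+5/4·(-1.241104)+1·(-2.915322)≈-6.728552; next y=4/5·0.507900+1/2·(-6.728552)≈-2.957956
n=5: y≈-2.957956, sp=-1, e=sp−y≈1.957956; I≈0.716852, D=e−e_prev≈3.465856; u=3/2·1.957956+5/4·0.716852+1·3.465856≈7.298855; next y=4/5·(-2.957956)+1/2·7.298855≈1.283063
n=6: y≈1.283063, sp=-1, e=sp−y≈-2.283063; I≈-1.566211, D=e−e_prev≈-4.241019; u=3/2·(-2.283063)+5/4·(-1.566211)+1·(-4.241019)≈-9.623377; next y=4/5·1.283063+1/2·(-9.623377)≈-3.785238
n=7: y≈-3.785238, sp=-1, e=sp−y≈2.785238; I≈1.219027, D=e−e_prev≈5.068301; u=3/2·2.785238+5/4·1.219027+1·5.068301≈10.769942; next y=4/5·(-3.785238)+1/2·10.769942≈2.356781
n=8: y≈2.356781, sp=-1, e=sp−y≈-3.356781; I≈-2.137753, D=e−e_prev≈-6.142019; u=3/2·(-3.356781)+5/4·(-2.137753)+1·(-6.142019)≈-13.849381; next y=4/5·2.356781+1/2·(-13.849381)≈-5.039266
n=9: y≈-5.039266, sp=-1, e=sp−y≈4.039266; I≈1.901513, D=e−e_prev≈7.396047; u=3/2·4.039266+5/4·1.901513+1·7.396047≈15.831837; next y=4/5·(-5.039266)+1/2·15.831837≈3.884505
n=10: y≈3.884505, sp=-1, e=sp−y≈-4.884505; I≈-2.982993, D=e−e_prev≈-8.923772; u=3/2·(-4.884505)+5/4·(-2.982993)+1·(-8.923772)≈-19.979271; next y=4/5·3.884505+1/2·(-19.979271)≈-6.882031
n=11: y≈-6.882031, sp=-1, e=sp−y≈5.882031; I≈2.899038, D=e−e_prev≈10.766536; u=3/2·5.882031+5/4·2.899038+1·10.766536≈23.213381; next y=4/5·(-6.882031)+1/2·23.213381≈6.101066
n=12: y≈6.101066, sp=-1, e=sp−y≈-7.101066; I≈-4.202027, D=e−e_prev≈-12.983097; u=3/2·(-7.101066)+5/4·(-4.202027)+1·(-12.983097)≈-28.887229; next y=4/5·6.101066+1/2·(-28.887229)≈-9.562762
n=13: y≈-9.562762, sp=-1, e=sp−y≈8.562762; I≈4.360735, D=e−e_prev≈15.663828; u=3/2·8.562762+5/4·4.360735+1·15.663828≈33.958889; next y=4/5·(-9.562762)+1/2·33.958889≈9.329235

0 -1 -3.750 0.000
1 -1 3.031 -1.875
2 -1 -4.840 0.016
3 -1 4.868 -2.407
4 -1 -6.729 0.508
5 -1 7.299 -2.958
6 -1 -9.623 1.283
7 -1 10.770 -3.785
8 -1 -13.849 2.357
9 -1 15.832 -5.039
10 -1 -19.979 3.885
11 -1 23.213 -6.882
12 -1 -28.887 6.101
13 -1 33.959 -9.563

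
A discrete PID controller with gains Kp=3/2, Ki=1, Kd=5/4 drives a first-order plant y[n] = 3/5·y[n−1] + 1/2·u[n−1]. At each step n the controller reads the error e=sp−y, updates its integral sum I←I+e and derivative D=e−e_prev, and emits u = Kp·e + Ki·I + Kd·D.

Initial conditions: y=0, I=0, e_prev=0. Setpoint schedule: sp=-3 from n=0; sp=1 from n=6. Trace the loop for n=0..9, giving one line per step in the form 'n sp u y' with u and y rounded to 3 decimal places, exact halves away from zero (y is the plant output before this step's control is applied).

(exact arithmetic carried between steps; '≈' marks a value shown rounded to 6 d.p. or computed from one; I and e_prev carry over from the previous line; the table rounds u and y to 3 d.p., halves away from zero)
n=0: y=0, sp=-3, e=sp−y=-3; I=-3, D=e−e_prev=-3; u=3/2·(-3)+1·(-3)+5/4·(-3)=-11.25; next y=3/5·0+1/2·(-11.25)=-5.625
n=1: y=-5.625, sp=-3, e=sp−y=2.625; I=-0.375, D=e−e_prev=5.625; u=3/2·2.625+1·(-0.375)+5/4·5.625=10.59375; next y=3/5·(-5.625)+1/2·10.59375=1.921875
n=2: y=1.921875, sp=-3, e=sp−y=-4.921875; I=-5.296875, D=e−e_prev=-7.546875; u=3/2·(-4.921875)+1·(-5.296875)+5/4·(-7.546875)≈-22.113281; next y=3/5·1.921875+1/2·(-22.113281)≈-9.903516
n=3: y≈-9.903516, sp=-3, e=sp−y≈6.903516; I≈1.606641, D=e−e_prev≈11.825391; u=3/2·6.903516+1·1.606641+5/4·11.825391≈26.743652; next y=3/5·(-9.903516)+1/2·26.743652≈7.429717
n=4: y≈7.429717, sp=-3, e=sp−y≈-10.429717; I≈-8.823076, D=e−e_prev≈-17.333232; u=3/2·(-10.429717)+1·(-8.823076)+5/4·(-17.333232)≈-46.134192; next y=3/5·7.429717+1/2·(-46.134192)≈-18.609266
n=5: y≈-18.609266, sp=-3, e=sp−y≈15.609266; I≈6.786190, D=e−e_prev≈26.038983; u=3/2·15.609266+1·6.786190+5/4·26.038983≈62.748817; next y=3/5·(-18.609266)+1/2·62.748817≈20.208849
n=6: y≈20.208849, sp=1, e=sp−y≈-19.208849; I≈-12.422659, D=e−e_prev≈-34.818115; u=3/2·(-19.208849)+1·(-12.422659)+5/4·(-34.818115)≈-84.758576; next y=3/5·20.208849+1/2·(-84.758576)≈-30.253979
n=7: y≈-30.253979, sp=1, e=sp−y≈31.253979; I≈18.831319, D=e−e_prev≈50.462828; u=3/2·31.253979+1·18.831319+5/4·50.462828≈128.790822; next y=3/5·(-30.253979)+1/2·128.790822≈46.243024
n=8: y≈46.243024, sp=1, e=sp−y≈-45.243024; I≈-26.411704, D=e−e_prev≈-76.497002; u=3/2·(-45.243024)+1·(-26.411704)+5/4·(-76.497002)≈-189.897493; next y=3/5·46.243024+1/2·(-189.897493)≈-67.202932
n=9: y≈-67.202932, sp=1, e=sp−y≈68.202932; I≈41.791228, D=e−e_prev≈113.445956; u=3/2·68.202932+1·41.791228+5/4·113.445956≈285.903071; next y=3/5·(-67.202932)+1/2·285.903071≈102.629776

0 -3 -11.250 0.000
1 -3 10.594 -5.625
2 -3 -22.113 1.922
3 -3 26.744 -9.904
4 -3 -46.134 7.430
5 -3 62.749 -18.609
6 1 -84.759 20.209
7 1 128.791 -30.254
8 1 -189.897 46.243
9 1 285.903 -67.203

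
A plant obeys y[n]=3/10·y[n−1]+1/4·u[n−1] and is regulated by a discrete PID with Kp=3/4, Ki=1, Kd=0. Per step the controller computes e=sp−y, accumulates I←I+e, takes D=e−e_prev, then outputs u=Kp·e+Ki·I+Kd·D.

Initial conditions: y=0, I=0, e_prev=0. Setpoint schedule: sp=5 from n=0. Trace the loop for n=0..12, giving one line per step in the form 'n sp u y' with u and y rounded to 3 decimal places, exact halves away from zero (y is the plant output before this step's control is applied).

0 5 8.750 0.000
1 5 9.922 2.188
2 5 11.073 3.137
3 5 11.934 3.709
4 5 12.548 4.096
5 5 12.980 4.366
6 5 13.283 4.555
7 5 13.497 4.687
8 5 13.647 4.780
9 5 13.752 4.846
10 5 13.826 4.892
11 5 13.878 4.924
12 5 13.914 4.947

(exact arithmetic carried between steps; '≈' marks a value shown rounded to 6 d.p. or computed from one; I and e_prev carry over from the previous line; the table rounds u and y to 3 d.p., halves away from zero)
n=0: y=0, sp=5, e=sp−y=5; I=5, D=e−e_prev=5; u=3/4·5+1·5+0·5=8.75; next y=3/10·0+1/4·8.75=2.1875
n=1: y=2.1875, sp=5, e=sp−y=2.8125; I=7.8125, D=e−e_prev=-2.1875; u=3/4·2.8125+1·7.8125+0·(-2.1875)=9.921875; next y=3/10·2.1875+1/4·9.921875≈3.136719
n=2: y≈3.136719, sp=5, e=sp−y≈1.863281; I≈9.675781, D=e−e_prev≈-0.949219; u=3/4·1.863281+1·9.675781+0·(-0.949219)≈11.073242; next y=3/10·3.136719+1/4·11.073242≈3.709326
n=3: y≈3.709326, sp=5, e=sp−y≈1.290674; I≈10.966455, D=e−e_prev≈-0.572607; u=3/4·1.290674+1·10.966455+0·(-0.572607)≈11.934460; next y=3/10·3.709326+1/4·11.934460≈4.096413
n=4: y≈4.096413, sp=5, e=sp−y≈0.903587; I≈11.870042, D=e−e_prev≈-0.387087; u=3/4·0.903587+1·11.870042+0·(-0.387087)≈12.547732; next y=3/10·4.096413+1/4·12.547732≈4.365857
n=5: y≈4.365857, sp=5, e=sp−y≈0.634143; I≈12.504185, D=e−e_prev≈-0.269444; u=3/4·0.634143+1·12.504185+0·(-0.269444)≈12.979792; next y=3/10·4.365857+1/4·12.979792≈4.554705
n=6: y≈4.554705, sp=5, e=sp−y≈0.445295; I≈12.949480, D=e−e_prev≈-0.188848; u=3/4·0.445295+1·12.949480+0·(-0.188848)≈13.283451; next y=3/10·4.554705+1/4·13.283451≈4.687274
n=7: y≈4.687274, sp=5, e=sp−y≈0.312726; I≈13.262206, D=e−e_prev≈-0.132569; u=3/4·0.312726+1·13.262206+0·(-0.132569)≈13.496750; next y=3/10·4.687274+1/4·13.496750≈4.780370
n=8: y≈4.780370, sp=5, e=sp−y≈0.219630; I≈13.481836, D=e−e_prev≈-0.093095; u=3/4·0.219630+1·13.481836+0·(-0.093095)≈13.646559; next y=3/10·4.780370+1/4·13.646559≈4.845751
n=9: y≈4.845751, sp=5, e=sp−y≈0.154249; I≈13.636085, D=e−e_prev≈-0.065381; u=3/4·0.154249+1·13.636085+0·(-0.065381)≈13.751772; next y=3/10·4.845751+1/4·13.751772≈4.891668
n=10: y≈4.891668, sp=5, e=sp−y≈0.108332; I≈13.744417, D=e−e_prev≈-0.045918; u=3/4·0.108332+1·13.744417+0·(-0.045918)≈13.825666; next y=3/10·4.891668+1/4·13.825666≈4.923917
n=11: y≈4.923917, sp=5, e=sp−y≈0.076083; I≈13.820500, D=e−e_prev≈-0.032249; u=3/4·0.076083+1·13.820500+0·(-0.032249)≈13.877562; next y=3/10·4.923917+1/4·13.877562≈4.946566
n=12: y≈4.946566, sp=5, e=sp−y≈0.053434; I≈13.873934, D=e−e_prev≈-0.022649; u=3/4·0.053434+1·13.873934+0·(-0.022649)≈13.914010; next y=3/10·4.946566+1/4·13.914010≈4.962472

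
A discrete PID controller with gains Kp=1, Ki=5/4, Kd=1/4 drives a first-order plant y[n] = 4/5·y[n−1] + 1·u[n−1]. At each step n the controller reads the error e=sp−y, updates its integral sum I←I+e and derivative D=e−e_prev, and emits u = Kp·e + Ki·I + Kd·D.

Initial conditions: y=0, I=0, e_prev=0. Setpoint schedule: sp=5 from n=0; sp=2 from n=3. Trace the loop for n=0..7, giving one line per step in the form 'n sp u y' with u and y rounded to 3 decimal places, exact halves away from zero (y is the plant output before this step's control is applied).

(exact arithmetic carried between steps; '≈' marks a value shown rounded to 6 d.p. or computed from one; I and e_prev carry over from the previous line; the table rounds u and y to 3 d.p., halves away from zero)
n=0: y=0, sp=5, e=sp−y=5; I=5, D=e−e_prev=5; u=1·5+5/4·5+1/4·5=12.5; next y=4/5·0+1·12.5=12.5
n=1: y=12.5, sp=5, e=sp−y=-7.5; I=-2.5, D=e−e_prev=-12.5; u=1·(-7.5)+5/4·(-2.5)+1/4·(-12.5)=-13.75; next y=4/5·12.5+1·(-13.75)=-3.75
n=2: y=-3.75, sp=5, e=sp−y=8.75; I=6.25, D=e−e_prev=16.25; u=1·8.75+5/4·6.25+1/4·16.25=20.625; next y=4/5·(-3.75)+1·20.625=17.625
n=3: y=17.625, sp=2, e=sp−y=-15.625; I=-9.375, D=e−e_prev=-24.375; u=1·(-15.625)+5/4·(-9.375)+1/4·(-24.375)=-33.4375; next y=4/5·17.625+1·(-33.4375)=-19.3375
n=4: y=-19.3375, sp=2, e=sp−y=21.3375; I=11.9625, D=e−e_prev=36.9625; u=1·21.3375+5/4·11.9625+1/4·36.9625=45.53125; next y=4/5·(-19.3375)+1·45.53125=30.06125
n=5: y=30.06125, sp=2, e=sp−y=-28.06125; I=-16.09875, D=e−e_prev=-49.39875; u=1·(-28.06125)+5/4·(-16.09875)+1/4·(-49.39875)=-60.534375; next y=4/5·30.06125+1·(-60.534375)=-36.485375
n=6: y=-36.485375, sp=2, e=sp−y=38.485375; I=22.386625, D=e−e_prev=66.546625; u=1·38.485375+5/4·22.386625+1/4·66.546625≈83.105313; next y=4/5·(-36.485375)+1·83.105313≈53.917013
n=7: y≈53.917013, sp=2, e=sp−y≈-51.917013; I≈-29.530388, D=e−e_prev≈-90.402388; u=1·(-51.917013)+5/4·(-29.530388)+1/4·(-90.402388)≈-111.430594; next y=4/5·53.917013+1·(-111.430594)≈-68.296984

0 5 12.500 0.000
1 5 -13.750 12.500
2 5 20.625 -3.750
3 2 -33.438 17.625
4 2 45.531 -19.338
5 2 -60.534 30.061
6 2 83.105 -36.485
7 2 -111.431 53.917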